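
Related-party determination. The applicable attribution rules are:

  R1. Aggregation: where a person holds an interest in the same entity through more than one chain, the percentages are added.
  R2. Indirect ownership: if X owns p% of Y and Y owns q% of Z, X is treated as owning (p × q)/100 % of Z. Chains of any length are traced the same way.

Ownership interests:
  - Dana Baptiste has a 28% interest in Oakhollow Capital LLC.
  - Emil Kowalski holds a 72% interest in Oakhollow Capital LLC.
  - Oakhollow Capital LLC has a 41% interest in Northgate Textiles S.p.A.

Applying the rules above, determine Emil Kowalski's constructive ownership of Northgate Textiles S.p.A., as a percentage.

Chain via Oakhollow Capital LLC (R2): 72% × 41% = 29.52% of Northgate Textiles S.p.A.

29.52%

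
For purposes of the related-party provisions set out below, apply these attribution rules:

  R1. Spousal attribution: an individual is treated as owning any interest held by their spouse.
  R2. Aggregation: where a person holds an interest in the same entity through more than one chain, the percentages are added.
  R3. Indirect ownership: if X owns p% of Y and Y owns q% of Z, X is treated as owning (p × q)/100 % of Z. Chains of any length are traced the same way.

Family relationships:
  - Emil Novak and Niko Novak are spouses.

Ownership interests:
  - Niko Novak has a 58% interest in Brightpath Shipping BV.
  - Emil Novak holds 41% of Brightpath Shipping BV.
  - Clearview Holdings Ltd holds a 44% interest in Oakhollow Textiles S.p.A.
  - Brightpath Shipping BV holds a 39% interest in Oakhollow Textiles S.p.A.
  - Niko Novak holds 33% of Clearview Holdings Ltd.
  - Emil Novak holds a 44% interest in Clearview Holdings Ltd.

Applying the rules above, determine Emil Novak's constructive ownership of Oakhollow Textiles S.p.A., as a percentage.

72.49%

By spousal attribution (R1), Emil Novak is treated as also owning Niko Novak's interest in Brightpath Shipping BV, giving 41% + 58% = 99%.
By spousal attribution (R1), Emil Novak is treated as also owning Niko Novak's interest in Clearview Holdings Ltd, giving 44% + 33% = 77%.
Chain via Brightpath Shipping BV (R3): 99% × 39% = 38.61% of Oakhollow Textiles S.p.A.
Chain via Clearview Holdings Ltd (R3): 77% × 44% = 33.88% of Oakhollow Textiles S.p.A.
Aggregating (R2): 38.61% + 33.88% = 72.49%.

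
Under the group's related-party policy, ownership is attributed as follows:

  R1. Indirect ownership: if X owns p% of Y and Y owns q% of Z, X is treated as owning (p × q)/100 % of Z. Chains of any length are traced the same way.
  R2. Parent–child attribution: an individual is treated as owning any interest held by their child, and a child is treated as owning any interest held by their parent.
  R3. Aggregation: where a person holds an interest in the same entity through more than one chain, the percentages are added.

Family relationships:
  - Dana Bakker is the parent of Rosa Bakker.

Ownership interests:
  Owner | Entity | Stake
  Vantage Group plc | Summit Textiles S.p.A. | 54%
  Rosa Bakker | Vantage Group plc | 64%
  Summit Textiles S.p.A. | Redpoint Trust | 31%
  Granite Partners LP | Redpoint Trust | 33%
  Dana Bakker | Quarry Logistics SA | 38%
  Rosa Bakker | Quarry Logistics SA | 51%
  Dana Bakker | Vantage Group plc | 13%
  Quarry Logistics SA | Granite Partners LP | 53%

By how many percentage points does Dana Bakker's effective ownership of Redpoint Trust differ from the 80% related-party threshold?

By parent–child attribution (R2), Dana Bakker is treated as also owning Rosa Bakker's interest in Vantage Group plc, giving 13% + 64% = 77%.
By parent–child attribution (R2), Dana Bakker is treated as also owning Rosa Bakker's interest in Quarry Logistics SA, giving 38% + 51% = 89%.
Chain via Vantage Group plc → Summit Textiles S.p.A. (R1): 77% × 54% × 31% = 12.8898% of Redpoint Trust.
Chain via Quarry Logistics SA → Granite Partners LP (R1): 89% × 53% × 33% = 15.5661% of Redpoint Trust.
Aggregating (R3): 12.8898% + 15.5661% = 28.4559%.
28.4559% falls short of the 80% threshold by 51.5441 percentage points.

51.5441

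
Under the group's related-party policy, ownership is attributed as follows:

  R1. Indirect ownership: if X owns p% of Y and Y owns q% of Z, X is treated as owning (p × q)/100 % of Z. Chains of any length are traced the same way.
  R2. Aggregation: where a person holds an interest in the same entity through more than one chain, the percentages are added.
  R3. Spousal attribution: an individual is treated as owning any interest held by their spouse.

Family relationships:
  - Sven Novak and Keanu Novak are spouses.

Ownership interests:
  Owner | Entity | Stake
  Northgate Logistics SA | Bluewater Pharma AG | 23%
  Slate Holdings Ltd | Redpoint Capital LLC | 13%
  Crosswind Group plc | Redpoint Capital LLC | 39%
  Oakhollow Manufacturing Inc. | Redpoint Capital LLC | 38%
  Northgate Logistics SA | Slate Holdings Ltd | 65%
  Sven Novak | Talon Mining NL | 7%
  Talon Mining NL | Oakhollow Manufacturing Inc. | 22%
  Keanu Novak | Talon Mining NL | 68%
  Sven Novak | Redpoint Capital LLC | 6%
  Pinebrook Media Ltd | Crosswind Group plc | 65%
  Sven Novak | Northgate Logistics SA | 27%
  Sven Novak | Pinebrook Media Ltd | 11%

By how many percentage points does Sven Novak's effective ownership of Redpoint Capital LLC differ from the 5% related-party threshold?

12.34

By spousal attribution (R3), Sven Novak is treated as also owning Keanu Novak's interest in Talon Mining NL, giving 7% + 68% = 75%.
Chain via Pinebrook Media Ltd → Crosswind Group plc (R1): 11% × 65% × 39% = 2.7885% of Redpoint Capital LLC.
Chain via Talon Mining NL → Oakhollow Manufacturing Inc. (R1): 75% × 22% × 38% = 6.27% of Redpoint Capital LLC.
Chain via Northgate Logistics SA → Slate Holdings Ltd (R1): 27% × 65% × 13% = 2.2815% of Redpoint Capital LLC.
Direct interest in Redpoint Capital LLC: 6%.
Aggregating (R2): 2.7885% + 6.27% + 2.2815% + 6% = 17.34%.
17.34% exceeds the 5% threshold by 12.34 percentage points.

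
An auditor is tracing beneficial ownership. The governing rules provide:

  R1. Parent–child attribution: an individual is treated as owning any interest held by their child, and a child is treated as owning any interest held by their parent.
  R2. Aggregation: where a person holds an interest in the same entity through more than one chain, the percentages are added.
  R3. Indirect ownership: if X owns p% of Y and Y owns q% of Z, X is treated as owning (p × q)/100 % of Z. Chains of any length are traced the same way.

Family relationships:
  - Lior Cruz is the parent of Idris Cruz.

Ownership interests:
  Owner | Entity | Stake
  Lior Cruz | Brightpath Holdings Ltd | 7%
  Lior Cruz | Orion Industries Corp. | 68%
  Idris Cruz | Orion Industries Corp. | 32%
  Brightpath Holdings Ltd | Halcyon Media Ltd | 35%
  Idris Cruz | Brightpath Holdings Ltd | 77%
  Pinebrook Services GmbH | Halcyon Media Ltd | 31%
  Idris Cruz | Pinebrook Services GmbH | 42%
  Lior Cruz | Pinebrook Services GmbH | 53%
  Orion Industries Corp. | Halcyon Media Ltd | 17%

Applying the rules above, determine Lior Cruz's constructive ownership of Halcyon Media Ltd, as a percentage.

By parent–child attribution (R1), Lior Cruz is treated as also owning Idris Cruz's interest in Orion Industries Corp, giving 68% + 32% = 100%.
By parent–child attribution (R1), Lior Cruz is treated as also owning Idris Cruz's interest in Pinebrook Services GmbH, giving 53% + 42% = 95%.
By parent–child attribution (R1), Lior Cruz is treated as also owning Idris Cruz's interest in Brightpath Holdings Ltd, giving 7% + 77% = 84%.
Chain via Orion Industries Corp. (R3): 100% × 17% = 17% of Halcyon Media Ltd.
Chain via Pinebrook Services GmbH (R3): 95% × 31% = 29.45% of Halcyon Media Ltd.
Chain via Brightpath Holdings Ltd (R3): 84% × 35% = 29.4% of Halcyon Media Ltd.
Aggregating (R2): 17% + 29.45% + 29.4% = 75.85%.

75.85%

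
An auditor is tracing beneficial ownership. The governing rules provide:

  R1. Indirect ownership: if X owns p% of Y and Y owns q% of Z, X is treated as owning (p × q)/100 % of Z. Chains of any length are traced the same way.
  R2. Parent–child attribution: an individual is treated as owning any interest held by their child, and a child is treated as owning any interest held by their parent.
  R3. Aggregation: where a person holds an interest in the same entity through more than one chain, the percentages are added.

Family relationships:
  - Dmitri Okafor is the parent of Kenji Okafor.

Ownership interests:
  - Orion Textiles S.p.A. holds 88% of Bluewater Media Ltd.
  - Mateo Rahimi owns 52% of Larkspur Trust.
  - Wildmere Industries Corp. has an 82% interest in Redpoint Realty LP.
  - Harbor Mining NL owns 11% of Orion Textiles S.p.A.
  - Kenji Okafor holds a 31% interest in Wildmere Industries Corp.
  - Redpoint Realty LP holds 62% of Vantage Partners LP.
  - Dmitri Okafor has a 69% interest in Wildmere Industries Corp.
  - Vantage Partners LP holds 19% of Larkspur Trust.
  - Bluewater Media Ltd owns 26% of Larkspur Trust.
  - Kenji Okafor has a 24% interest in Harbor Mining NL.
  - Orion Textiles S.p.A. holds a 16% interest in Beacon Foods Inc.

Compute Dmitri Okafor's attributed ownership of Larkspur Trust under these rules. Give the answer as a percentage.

By parent–child attribution (R2), Dmitri Okafor is treated as also owning Kenji Okafor's interest in Wildmere Industries Corp, giving 69% + 31% = 100%.
By parent–child attribution (R2), Dmitri Okafor is treated as owning Kenji Okafor's 24% interest in Harbor Mining NL.
Chain via Wildmere Industries Corp. → Redpoint Realty LP → Vantage Partners LP (R1): 100% × 82% × 62% × 19% = 9.6596% of Larkspur Trust.
Chain via Harbor Mining NL → Orion Textiles S.p.A. → Bluewater Media Ltd (R1): 24% × 11% × 88% × 26% = 0.604032% of Larkspur Trust.
Aggregating (R3): 9.6596% + 0.604032% = 10.263632%.

10.263632%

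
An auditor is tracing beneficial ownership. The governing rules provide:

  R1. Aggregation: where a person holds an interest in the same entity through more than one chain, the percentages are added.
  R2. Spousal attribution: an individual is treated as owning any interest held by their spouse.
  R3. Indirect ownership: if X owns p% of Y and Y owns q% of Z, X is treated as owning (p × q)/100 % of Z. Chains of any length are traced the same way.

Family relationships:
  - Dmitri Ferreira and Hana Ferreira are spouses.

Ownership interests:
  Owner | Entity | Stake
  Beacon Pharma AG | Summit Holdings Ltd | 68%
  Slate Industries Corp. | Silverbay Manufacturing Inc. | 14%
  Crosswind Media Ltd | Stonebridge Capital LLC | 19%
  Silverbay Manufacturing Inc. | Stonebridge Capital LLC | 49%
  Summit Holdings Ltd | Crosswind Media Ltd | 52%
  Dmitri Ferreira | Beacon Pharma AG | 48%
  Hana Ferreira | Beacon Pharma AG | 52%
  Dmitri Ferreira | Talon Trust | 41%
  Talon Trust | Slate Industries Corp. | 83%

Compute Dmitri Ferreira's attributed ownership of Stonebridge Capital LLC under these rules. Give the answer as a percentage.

By spousal attribution (R2), Dmitri Ferreira is treated as also owning Hana Ferreira's interest in Beacon Pharma AG, giving 48% + 52% = 100%.
Chain via Beacon Pharma AG → Summit Holdings Ltd → Crosswind Media Ltd (R3): 100% × 68% × 52% × 19% = 6.7184% of Stonebridge Capital LLC.
Chain via Talon Trust → Slate Industries Corp. → Silverbay Manufacturing Inc. (R3): 41% × 83% × 14% × 49% = 2.334458% of Stonebridge Capital LLC.
Aggregating (R1): 6.7184% + 2.334458% = 9.052858%.

9.052858%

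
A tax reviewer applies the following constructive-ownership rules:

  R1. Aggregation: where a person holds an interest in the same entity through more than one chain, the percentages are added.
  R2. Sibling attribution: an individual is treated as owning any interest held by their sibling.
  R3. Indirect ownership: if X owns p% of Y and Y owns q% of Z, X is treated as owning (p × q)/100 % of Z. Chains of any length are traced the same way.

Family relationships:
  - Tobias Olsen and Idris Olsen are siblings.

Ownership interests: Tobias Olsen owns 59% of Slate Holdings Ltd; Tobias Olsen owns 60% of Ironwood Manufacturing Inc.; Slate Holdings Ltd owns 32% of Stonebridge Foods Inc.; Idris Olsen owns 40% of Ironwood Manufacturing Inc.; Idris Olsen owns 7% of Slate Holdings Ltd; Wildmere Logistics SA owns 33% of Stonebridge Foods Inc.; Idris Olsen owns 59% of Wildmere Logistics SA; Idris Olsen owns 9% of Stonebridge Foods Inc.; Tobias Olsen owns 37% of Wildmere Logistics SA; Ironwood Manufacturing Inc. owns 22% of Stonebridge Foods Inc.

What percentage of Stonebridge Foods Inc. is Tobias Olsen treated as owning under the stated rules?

83.8%

By sibling attribution (R2), Tobias Olsen is treated as also owning Idris Olsen's interest in Slate Holdings Ltd, giving 59% + 7% = 66%.
By sibling attribution (R2), Tobias Olsen is treated as also owning Idris Olsen's interest in Wildmere Logistics SA, giving 37% + 59% = 96%.
By sibling attribution (R2), Tobias Olsen is treated as also owning Idris Olsen's interest in Ironwood Manufacturing Inc, giving 60% + 40% = 100%.
By sibling attribution (R2), Tobias Olsen is treated as owning Idris Olsen's 9% interest in Stonebridge Foods Inc.
Chain via Slate Holdings Ltd (R3): 66% × 32% = 21.12% of Stonebridge Foods Inc.
Chain via Wildmere Logistics SA (R3): 96% × 33% = 31.68% of Stonebridge Foods Inc.
Chain via Ironwood Manufacturing Inc. (R3): 100% × 22% = 22% of Stonebridge Foods Inc.
Direct interest in Stonebridge Foods Inc: 9%.
Aggregating (R1): 21.12% + 31.68% + 22% + 9% = 83.8%.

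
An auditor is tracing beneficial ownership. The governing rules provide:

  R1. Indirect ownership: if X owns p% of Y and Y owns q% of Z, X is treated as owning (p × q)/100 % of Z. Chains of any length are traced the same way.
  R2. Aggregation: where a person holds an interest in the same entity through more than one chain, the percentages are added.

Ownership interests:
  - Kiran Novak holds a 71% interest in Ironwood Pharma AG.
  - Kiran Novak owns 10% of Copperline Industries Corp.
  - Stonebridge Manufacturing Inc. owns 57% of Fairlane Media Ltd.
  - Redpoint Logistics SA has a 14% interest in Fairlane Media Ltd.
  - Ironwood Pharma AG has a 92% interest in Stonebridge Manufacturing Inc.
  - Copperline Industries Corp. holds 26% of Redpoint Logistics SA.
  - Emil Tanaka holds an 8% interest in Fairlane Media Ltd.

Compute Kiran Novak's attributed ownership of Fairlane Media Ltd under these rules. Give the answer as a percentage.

37.5964%

Chain via Ironwood Pharma AG → Stonebridge Manufacturing Inc. (R1): 71% × 92% × 57% = 37.2324% of Fairlane Media Ltd.
Chain via Copperline Industries Corp. → Redpoint Logistics SA (R1): 10% × 26% × 14% = 0.364% of Fairlane Media Ltd.
Aggregating (R2): 37.2324% + 0.364% = 37.5964%.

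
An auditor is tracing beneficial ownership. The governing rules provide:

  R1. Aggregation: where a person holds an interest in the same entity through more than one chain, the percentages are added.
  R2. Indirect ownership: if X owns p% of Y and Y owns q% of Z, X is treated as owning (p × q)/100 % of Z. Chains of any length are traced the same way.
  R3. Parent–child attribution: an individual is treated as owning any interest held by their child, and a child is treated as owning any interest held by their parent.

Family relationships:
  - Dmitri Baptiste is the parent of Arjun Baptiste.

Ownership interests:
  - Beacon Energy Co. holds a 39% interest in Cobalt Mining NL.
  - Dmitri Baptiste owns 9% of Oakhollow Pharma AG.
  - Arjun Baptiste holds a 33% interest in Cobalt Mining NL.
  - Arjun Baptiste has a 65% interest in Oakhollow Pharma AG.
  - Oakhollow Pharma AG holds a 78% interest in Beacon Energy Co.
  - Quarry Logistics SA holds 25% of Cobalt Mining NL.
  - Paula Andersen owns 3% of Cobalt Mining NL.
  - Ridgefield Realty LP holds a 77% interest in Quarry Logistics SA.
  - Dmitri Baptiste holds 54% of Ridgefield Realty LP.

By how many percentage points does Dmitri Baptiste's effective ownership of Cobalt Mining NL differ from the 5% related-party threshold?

60.9058

By parent–child attribution (R3), Dmitri Baptiste is treated as also owning Arjun Baptiste's interest in Oakhollow Pharma AG, giving 9% + 65% = 74%.
By parent–child attribution (R3), Dmitri Baptiste is treated as owning Arjun Baptiste's 33% interest in Cobalt Mining NL.
Chain via Ridgefield Realty LP → Quarry Logistics SA (R2): 54% × 77% × 25% = 10.395% of Cobalt Mining NL.
Chain via Oakhollow Pharma AG → Beacon Energy Co. (R2): 74% × 78% × 39% = 22.5108% of Cobalt Mining NL.
Direct interest in Cobalt Mining NL: 33%.
Aggregating (R1): 10.395% + 22.5108% + 33% = 65.9058%.
65.9058% exceeds the 5% threshold by 60.9058 percentage points.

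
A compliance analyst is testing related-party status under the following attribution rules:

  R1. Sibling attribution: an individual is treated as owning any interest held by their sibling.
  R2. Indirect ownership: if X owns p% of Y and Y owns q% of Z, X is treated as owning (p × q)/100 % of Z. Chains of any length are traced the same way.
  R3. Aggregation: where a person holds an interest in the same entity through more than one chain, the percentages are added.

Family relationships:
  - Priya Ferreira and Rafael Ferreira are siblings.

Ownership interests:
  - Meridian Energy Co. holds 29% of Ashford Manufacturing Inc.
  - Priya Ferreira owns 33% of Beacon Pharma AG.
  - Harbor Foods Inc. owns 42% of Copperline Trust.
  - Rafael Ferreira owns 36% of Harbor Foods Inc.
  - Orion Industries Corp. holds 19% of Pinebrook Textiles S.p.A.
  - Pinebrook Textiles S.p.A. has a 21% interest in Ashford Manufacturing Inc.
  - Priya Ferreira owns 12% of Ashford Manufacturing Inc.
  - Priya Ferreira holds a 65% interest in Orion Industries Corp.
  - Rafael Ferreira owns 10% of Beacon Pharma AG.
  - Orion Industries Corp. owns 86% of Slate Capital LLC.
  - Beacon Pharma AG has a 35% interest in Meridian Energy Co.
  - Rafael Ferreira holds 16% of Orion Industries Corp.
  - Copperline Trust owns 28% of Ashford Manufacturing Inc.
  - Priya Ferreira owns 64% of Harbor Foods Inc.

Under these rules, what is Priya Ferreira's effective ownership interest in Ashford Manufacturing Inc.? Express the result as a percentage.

By sibling attribution (R1), Priya Ferreira is treated as also owning Rafael Ferreira's interest in Harbor Foods Inc, giving 64% + 36% = 100%.
By sibling attribution (R1), Priya Ferreira is treated as also owning Rafael Ferreira's interest in Orion Industries Corp, giving 65% + 16% = 81%.
By sibling attribution (R1), Priya Ferreira is treated as also owning Rafael Ferreira's interest in Beacon Pharma AG, giving 33% + 10% = 43%.
Chain via Harbor Foods Inc. → Copperline Trust (R2): 100% × 42% × 28% = 11.76% of Ashford Manufacturing Inc.
Chain via Orion Industries Corp. → Pinebrook Textiles S.p.A. (R2): 81% × 19% × 21% = 3.2319% of Ashford Manufacturing Inc.
Chain via Beacon Pharma AG → Meridian Energy Co. (R2): 43% × 35% × 29% = 4.3645% of Ashford Manufacturing Inc.
Direct interest in Ashford Manufacturing Inc: 12%.
Aggregating (R3): 11.76% + 3.2319% + 4.3645% + 12% = 31.3564%.

31.3564%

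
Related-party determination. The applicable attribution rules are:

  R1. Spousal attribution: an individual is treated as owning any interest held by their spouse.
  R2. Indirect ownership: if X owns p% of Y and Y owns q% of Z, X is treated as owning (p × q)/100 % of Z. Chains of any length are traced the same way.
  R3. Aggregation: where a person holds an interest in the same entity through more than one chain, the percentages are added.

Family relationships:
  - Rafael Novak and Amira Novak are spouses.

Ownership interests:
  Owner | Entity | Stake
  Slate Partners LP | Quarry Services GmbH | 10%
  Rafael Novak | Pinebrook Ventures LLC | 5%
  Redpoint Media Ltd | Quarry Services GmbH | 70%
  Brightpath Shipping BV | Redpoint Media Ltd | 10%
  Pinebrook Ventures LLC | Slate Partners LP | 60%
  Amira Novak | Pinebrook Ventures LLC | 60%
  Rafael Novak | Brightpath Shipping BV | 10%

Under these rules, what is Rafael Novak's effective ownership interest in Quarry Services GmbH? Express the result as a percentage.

By spousal attribution (R1), Rafael Novak is treated as also owning Amira Novak's interest in Pinebrook Ventures LLC, giving 5% + 60% = 65%.
Chain via Pinebrook Ventures LLC → Slate Partners LP (R2): 65% × 60% × 10% = 3.9% of Quarry Services GmbH.
Chain via Brightpath Shipping BV → Redpoint Media Ltd (R2): 10% × 10% × 70% = 0.7% of Quarry Services GmbH.
Aggregating (R3): 3.9% + 0.7% = 4.6%.

4.6%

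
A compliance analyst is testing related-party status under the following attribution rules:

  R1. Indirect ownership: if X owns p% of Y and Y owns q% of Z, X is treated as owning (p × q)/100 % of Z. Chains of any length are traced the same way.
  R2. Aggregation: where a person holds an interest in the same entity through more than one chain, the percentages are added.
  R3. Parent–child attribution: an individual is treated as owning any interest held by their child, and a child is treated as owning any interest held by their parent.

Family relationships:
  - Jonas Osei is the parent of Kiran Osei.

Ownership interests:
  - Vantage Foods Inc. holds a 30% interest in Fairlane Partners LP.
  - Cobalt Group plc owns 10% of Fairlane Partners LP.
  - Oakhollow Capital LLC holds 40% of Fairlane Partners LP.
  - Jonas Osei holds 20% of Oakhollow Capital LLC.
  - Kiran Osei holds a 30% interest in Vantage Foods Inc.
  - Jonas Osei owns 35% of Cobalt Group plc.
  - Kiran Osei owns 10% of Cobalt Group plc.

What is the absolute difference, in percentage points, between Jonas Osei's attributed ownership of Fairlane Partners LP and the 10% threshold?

By parent–child attribution (R3), Jonas Osei is treated as also owning Kiran Osei's interest in Cobalt Group plc, giving 35% + 10% = 45%.
By parent–child attribution (R3), Jonas Osei is treated as owning Kiran Osei's 30% interest in Vantage Foods Inc.
Chain via Oakhollow Capital LLC (R1): 20% × 40% = 8% of Fairlane Partners LP.
Chain via Cobalt Group plc (R1): 45% × 10% = 4.5% of Fairlane Partners LP.
Chain via Vantage Foods Inc. (R1): 30% × 30% = 9% of Fairlane Partners LP.
Aggregating (R2): 8% + 4.5% + 9% = 21.5%.
21.5% exceeds the 10% threshold by 11.5 percentage points.

11.5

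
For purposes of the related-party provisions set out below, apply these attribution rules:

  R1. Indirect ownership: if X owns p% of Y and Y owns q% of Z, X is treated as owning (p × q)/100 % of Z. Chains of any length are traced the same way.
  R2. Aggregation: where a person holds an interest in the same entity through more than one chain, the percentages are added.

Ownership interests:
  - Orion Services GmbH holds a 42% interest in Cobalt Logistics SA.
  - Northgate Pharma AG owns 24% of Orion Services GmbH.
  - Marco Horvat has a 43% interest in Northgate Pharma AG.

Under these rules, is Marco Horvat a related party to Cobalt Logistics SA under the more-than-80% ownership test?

Chain via Northgate Pharma AG → Orion Services GmbH (R1): 43% × 24% × 42% = 4.3344% of Cobalt Logistics SA.
4.3344% does not exceed the 80% threshold, so Marco is not a related party to Cobalt Logistics SA.

No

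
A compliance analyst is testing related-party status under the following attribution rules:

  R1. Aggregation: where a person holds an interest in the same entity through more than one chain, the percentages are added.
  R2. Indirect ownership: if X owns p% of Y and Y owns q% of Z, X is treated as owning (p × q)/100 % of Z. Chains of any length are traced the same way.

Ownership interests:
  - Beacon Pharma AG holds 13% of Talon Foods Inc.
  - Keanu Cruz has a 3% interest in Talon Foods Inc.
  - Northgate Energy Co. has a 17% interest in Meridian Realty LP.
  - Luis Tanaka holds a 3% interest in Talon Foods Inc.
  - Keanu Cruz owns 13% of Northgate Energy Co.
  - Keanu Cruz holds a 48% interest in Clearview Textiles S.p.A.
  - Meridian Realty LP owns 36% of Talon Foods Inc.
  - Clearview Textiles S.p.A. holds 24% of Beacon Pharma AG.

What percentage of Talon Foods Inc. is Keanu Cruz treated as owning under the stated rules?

Chain via Clearview Textiles S.p.A. → Beacon Pharma AG (R2): 48% × 24% × 13% = 1.4976% of Talon Foods Inc.
Chain via Northgate Energy Co. → Meridian Realty LP (R2): 13% × 17% × 36% = 0.7956% of Talon Foods Inc.
Direct interest in Talon Foods Inc: 3%.
Aggregating (R1): 1.4976% + 0.7956% + 3% = 5.2932%.

5.2932%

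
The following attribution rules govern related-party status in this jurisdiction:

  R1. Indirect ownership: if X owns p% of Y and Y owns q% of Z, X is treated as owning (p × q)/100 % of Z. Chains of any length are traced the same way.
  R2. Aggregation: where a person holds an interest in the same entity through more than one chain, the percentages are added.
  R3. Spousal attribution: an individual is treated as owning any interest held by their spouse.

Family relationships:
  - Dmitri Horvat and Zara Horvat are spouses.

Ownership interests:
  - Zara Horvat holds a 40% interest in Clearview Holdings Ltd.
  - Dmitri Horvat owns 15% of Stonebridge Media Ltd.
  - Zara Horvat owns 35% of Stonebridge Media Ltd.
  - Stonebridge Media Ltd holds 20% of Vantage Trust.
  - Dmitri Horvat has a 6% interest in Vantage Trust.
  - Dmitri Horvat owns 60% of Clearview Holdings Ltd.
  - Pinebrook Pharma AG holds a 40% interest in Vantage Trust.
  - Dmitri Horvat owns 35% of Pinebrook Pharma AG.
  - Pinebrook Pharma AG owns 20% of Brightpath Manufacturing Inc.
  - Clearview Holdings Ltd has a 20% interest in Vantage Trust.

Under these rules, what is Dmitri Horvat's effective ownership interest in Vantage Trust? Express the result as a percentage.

50%

By spousal attribution (R3), Dmitri Horvat is treated as also owning Zara Horvat's interest in Stonebridge Media Ltd, giving 15% + 35% = 50%.
By spousal attribution (R3), Dmitri Horvat is treated as also owning Zara Horvat's interest in Clearview Holdings Ltd, giving 60% + 40% = 100%.
Chain via Stonebridge Media Ltd (R1): 50% × 20% = 10% of Vantage Trust.
Chain via Clearview Holdings Ltd (R1): 100% × 20% = 20% of Vantage Trust.
Chain via Pinebrook Pharma AG (R1): 35% × 40% = 14% of Vantage Trust.
Direct interest in Vantage Trust: 6%.
Aggregating (R2): 10% + 20% + 14% + 6% = 50%.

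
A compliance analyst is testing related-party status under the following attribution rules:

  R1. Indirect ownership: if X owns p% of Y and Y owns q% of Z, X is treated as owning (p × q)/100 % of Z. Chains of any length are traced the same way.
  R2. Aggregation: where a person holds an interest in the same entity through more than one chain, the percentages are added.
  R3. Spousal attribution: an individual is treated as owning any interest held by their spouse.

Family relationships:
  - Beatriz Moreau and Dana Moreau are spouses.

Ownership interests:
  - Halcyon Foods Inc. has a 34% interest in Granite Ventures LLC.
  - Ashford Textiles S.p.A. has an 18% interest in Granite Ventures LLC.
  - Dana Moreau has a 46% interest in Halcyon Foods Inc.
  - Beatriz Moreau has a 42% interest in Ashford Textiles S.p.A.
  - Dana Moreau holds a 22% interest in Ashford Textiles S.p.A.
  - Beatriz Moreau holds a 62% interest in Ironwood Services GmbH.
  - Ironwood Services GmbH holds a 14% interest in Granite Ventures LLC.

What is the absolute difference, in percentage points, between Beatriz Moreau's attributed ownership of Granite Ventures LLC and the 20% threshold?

By spousal attribution (R3), Beatriz Moreau is treated as also owning Dana Moreau's interest in Ashford Textiles S.p.A, giving 42% + 22% = 64%.
By spousal attribution (R3), Beatriz Moreau is treated as owning Dana Moreau's 46% interest in Halcyon Foods Inc.
Chain via Ashford Textiles S.p.A. (R1): 64% × 18% = 11.52% of Granite Ventures LLC.
Chain via Ironwood Services GmbH (R1): 62% × 14% = 8.68% of Granite Ventures LLC.
Chain via Halcyon Foods Inc. (R1): 46% × 34% = 15.64% of Granite Ventures LLC.
Aggregating (R2): 11.52% + 8.68% + 15.64% = 35.84%.
35.84% exceeds the 20% threshold by 15.84 percentage points.

15.84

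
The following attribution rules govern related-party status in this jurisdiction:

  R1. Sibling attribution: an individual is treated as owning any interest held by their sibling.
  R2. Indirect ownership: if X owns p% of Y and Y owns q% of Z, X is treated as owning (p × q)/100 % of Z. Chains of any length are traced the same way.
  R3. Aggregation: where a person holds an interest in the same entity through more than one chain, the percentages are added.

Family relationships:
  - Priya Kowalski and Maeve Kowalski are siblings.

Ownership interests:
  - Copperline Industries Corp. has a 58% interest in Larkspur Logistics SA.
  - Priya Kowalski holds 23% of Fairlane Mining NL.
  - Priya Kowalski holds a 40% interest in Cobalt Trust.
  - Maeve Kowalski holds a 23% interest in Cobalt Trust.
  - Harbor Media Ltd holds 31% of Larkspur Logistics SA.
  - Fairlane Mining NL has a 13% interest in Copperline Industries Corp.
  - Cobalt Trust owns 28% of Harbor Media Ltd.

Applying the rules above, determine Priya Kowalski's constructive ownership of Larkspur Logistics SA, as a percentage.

7.2026%

By sibling attribution (R1), Priya Kowalski is treated as also owning Maeve Kowalski's interest in Cobalt Trust, giving 40% + 23% = 63%.
Chain via Fairlane Mining NL → Copperline Industries Corp. (R2): 23% × 13% × 58% = 1.7342% of Larkspur Logistics SA.
Chain via Cobalt Trust → Harbor Media Ltd (R2): 63% × 28% × 31% = 5.4684% of Larkspur Logistics SA.
Aggregating (R3): 1.7342% + 5.4684% = 7.2026%.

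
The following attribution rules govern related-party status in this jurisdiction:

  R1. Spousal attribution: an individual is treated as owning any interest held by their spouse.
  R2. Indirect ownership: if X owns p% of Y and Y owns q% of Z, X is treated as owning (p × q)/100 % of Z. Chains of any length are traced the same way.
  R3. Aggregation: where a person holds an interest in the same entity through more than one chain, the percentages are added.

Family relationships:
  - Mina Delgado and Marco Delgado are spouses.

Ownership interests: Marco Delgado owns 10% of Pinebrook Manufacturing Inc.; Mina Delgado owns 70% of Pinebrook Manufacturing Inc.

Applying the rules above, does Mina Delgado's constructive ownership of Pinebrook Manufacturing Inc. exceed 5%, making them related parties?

Yes

By spousal attribution (R1), Mina Delgado is treated as also owning Marco Delgado's interest in Pinebrook Manufacturing Inc, giving 70% + 10% = 80%.
Direct interest in Pinebrook Manufacturing Inc: 80%.
80% exceeds the 5% threshold, so Mina is a related party to Pinebrook Manufacturing Inc.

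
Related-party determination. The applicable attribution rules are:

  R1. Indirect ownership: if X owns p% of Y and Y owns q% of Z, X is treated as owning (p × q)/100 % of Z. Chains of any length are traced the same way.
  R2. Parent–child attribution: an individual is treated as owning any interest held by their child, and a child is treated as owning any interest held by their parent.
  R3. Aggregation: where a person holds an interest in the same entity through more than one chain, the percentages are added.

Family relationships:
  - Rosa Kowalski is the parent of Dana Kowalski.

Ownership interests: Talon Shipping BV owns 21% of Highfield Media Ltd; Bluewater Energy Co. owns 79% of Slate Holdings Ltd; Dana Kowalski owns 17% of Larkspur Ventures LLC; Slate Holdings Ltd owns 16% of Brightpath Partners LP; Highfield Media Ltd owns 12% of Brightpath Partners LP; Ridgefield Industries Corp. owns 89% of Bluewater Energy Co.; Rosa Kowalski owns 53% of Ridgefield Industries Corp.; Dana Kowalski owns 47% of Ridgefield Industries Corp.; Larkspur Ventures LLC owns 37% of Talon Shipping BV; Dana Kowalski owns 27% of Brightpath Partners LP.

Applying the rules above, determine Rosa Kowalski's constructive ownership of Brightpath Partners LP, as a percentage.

By parent–child attribution (R2), Rosa Kowalski is treated as also owning Dana Kowalski's interest in Ridgefield Industries Corp, giving 53% + 47% = 100%.
By parent–child attribution (R2), Rosa Kowalski is treated as owning Dana Kowalski's 17% interest in Larkspur Ventures LLC.
By parent–child attribution (R2), Rosa Kowalski is treated as owning Dana Kowalski's 27% interest in Brightpath Partners LP.
Chain via Ridgefield Industries Corp. → Bluewater Energy Co. → Slate Holdings Ltd (R1): 100% × 89% × 79% × 16% = 11.2496% of Brightpath Partners LP.
Chain via Larkspur Ventures LLC → Talon Shipping BV → Highfield Media Ltd (R1): 17% × 37% × 21% × 12% = 0.158508% of Brightpath Partners LP.
Direct interest in Brightpath Partners LP: 27%.
Aggregating (R3): 11.2496% + 0.158508% + 27% = 38.408108%.

38.408108%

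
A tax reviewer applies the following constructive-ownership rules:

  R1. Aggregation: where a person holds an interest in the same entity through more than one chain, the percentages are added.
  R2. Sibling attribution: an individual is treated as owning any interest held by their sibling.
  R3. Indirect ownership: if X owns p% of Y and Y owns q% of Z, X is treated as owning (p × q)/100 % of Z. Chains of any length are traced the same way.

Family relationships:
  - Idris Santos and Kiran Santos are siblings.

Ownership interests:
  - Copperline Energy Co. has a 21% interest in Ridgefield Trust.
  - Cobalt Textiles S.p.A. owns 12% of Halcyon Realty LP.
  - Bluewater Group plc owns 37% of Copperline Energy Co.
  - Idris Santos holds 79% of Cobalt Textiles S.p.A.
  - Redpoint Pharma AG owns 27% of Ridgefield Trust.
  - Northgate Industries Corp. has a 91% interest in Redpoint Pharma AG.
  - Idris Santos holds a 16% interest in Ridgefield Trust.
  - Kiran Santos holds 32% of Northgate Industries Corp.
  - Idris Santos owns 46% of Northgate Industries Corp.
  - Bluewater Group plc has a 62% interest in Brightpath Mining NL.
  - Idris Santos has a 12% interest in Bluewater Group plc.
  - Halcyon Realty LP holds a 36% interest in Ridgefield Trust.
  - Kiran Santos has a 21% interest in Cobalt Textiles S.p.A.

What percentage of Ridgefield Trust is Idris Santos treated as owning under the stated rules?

40.417%

By sibling attribution (R2), Idris Santos is treated as also owning Kiran Santos's interest in Northgate Industries Corp, giving 46% + 32% = 78%.
By sibling attribution (R2), Idris Santos is treated as also owning Kiran Santos's interest in Cobalt Textiles S.p.A, giving 79% + 21% = 100%.
Chain via Bluewater Group plc → Copperline Energy Co. (R3): 12% × 37% × 21% = 0.9324% of Ridgefield Trust.
Chain via Northgate Industries Corp. → Redpoint Pharma AG (R3): 78% × 91% × 27% = 19.1646% of Ridgefield Trust.
Chain via Cobalt Textiles S.p.A. → Halcyon Realty LP (R3): 100% × 12% × 36% = 4.32% of Ridgefield Trust.
Direct interest in Ridgefield Trust: 16%.
Aggregating (R1): 0.9324% + 19.1646% + 4.32% + 16% = 40.417%.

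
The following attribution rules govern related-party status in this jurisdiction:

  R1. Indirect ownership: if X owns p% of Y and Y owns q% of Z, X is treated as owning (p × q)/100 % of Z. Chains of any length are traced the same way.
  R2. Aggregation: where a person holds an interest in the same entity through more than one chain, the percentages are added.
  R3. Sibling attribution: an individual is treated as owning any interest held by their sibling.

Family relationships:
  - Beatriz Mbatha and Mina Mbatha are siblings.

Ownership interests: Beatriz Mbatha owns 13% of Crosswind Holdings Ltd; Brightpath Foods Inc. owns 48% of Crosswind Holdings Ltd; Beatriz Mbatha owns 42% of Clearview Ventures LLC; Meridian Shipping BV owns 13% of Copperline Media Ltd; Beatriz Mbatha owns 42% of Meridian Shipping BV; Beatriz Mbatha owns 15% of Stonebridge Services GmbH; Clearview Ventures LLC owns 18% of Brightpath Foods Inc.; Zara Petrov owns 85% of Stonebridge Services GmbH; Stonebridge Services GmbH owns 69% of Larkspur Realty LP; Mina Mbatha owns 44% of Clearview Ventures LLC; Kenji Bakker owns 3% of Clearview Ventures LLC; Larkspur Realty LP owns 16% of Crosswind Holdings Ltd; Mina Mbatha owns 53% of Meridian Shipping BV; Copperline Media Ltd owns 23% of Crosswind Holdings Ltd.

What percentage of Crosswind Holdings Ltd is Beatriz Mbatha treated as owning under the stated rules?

By sibling attribution (R3), Beatriz Mbatha is treated as also owning Mina Mbatha's interest in Clearview Ventures LLC, giving 42% + 44% = 86%.
By sibling attribution (R3), Beatriz Mbatha is treated as also owning Mina Mbatha's interest in Meridian Shipping BV, giving 42% + 53% = 95%.
Chain via Stonebridge Services GmbH → Larkspur Realty LP (R1): 15% × 69% × 16% = 1.656% of Crosswind Holdings Ltd.
Chain via Clearview Ventures LLC → Brightpath Foods Inc. (R1): 86% × 18% × 48% = 7.4304% of Crosswind Holdings Ltd.
Chain via Meridian Shipping BV → Copperline Media Ltd (R1): 95% × 13% × 23% = 2.8405% of Crosswind Holdings Ltd.
Direct interest in Crosswind Holdings Ltd: 13%.
Aggregating (R2): 1.656% + 7.4304% + 2.8405% + 13% = 24.9269%.

24.9269%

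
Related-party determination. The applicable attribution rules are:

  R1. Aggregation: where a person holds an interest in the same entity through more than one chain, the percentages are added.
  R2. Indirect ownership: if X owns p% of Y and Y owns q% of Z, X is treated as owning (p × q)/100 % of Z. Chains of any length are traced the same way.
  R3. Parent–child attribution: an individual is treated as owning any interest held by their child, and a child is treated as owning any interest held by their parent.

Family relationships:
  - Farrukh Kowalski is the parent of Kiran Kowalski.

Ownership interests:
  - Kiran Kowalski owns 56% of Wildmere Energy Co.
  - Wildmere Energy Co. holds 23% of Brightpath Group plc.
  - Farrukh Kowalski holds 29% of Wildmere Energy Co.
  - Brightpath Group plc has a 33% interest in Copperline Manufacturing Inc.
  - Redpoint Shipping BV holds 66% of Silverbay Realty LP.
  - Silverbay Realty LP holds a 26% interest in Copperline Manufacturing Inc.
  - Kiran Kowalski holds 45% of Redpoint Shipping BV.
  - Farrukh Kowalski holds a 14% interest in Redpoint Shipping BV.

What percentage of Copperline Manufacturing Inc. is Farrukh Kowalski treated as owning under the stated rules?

16.5759%

By parent–child attribution (R3), Farrukh Kowalski is treated as also owning Kiran Kowalski's interest in Wildmere Energy Co, giving 29% + 56% = 85%.
By parent–child attribution (R3), Farrukh Kowalski is treated as also owning Kiran Kowalski's interest in Redpoint Shipping BV, giving 14% + 45% = 59%.
Chain via Wildmere Energy Co. → Brightpath Group plc (R2): 85% × 23% × 33% = 6.4515% of Copperline Manufacturing Inc.
Chain via Redpoint Shipping BV → Silverbay Realty LP (R2): 59% × 66% × 26% = 10.1244% of Copperline Manufacturing Inc.
Aggregating (R1): 6.4515% + 10.1244% = 16.5759%.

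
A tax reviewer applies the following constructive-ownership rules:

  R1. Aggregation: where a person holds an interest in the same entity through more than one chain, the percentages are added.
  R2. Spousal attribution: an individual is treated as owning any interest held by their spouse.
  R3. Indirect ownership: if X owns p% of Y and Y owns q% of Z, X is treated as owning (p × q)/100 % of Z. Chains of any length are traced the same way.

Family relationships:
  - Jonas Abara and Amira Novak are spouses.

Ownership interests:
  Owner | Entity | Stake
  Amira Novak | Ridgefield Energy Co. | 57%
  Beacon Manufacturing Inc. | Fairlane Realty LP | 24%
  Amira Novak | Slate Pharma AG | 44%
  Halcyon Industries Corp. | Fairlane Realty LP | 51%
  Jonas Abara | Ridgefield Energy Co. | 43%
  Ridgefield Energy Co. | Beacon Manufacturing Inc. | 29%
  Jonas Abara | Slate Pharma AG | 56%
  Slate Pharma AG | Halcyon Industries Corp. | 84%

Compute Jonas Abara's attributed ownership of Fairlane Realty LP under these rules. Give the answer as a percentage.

By spousal attribution (R2), Jonas Abara is treated as also owning Amira Novak's interest in Ridgefield Energy Co, giving 43% + 57% = 100%.
By spousal attribution (R2), Jonas Abara is treated as also owning Amira Novak's interest in Slate Pharma AG, giving 56% + 44% = 100%.
Chain via Ridgefield Energy Co. → Beacon Manufacturing Inc. (R3): 100% × 29% × 24% = 6.96% of Fairlane Realty LP.
Chain via Slate Pharma AG → Halcyon Industries Corp. (R3): 100% × 84% × 51% = 42.84% of Fairlane Realty LP.
Aggregating (R1): 6.96% + 42.84% = 49.8%.

49.8%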